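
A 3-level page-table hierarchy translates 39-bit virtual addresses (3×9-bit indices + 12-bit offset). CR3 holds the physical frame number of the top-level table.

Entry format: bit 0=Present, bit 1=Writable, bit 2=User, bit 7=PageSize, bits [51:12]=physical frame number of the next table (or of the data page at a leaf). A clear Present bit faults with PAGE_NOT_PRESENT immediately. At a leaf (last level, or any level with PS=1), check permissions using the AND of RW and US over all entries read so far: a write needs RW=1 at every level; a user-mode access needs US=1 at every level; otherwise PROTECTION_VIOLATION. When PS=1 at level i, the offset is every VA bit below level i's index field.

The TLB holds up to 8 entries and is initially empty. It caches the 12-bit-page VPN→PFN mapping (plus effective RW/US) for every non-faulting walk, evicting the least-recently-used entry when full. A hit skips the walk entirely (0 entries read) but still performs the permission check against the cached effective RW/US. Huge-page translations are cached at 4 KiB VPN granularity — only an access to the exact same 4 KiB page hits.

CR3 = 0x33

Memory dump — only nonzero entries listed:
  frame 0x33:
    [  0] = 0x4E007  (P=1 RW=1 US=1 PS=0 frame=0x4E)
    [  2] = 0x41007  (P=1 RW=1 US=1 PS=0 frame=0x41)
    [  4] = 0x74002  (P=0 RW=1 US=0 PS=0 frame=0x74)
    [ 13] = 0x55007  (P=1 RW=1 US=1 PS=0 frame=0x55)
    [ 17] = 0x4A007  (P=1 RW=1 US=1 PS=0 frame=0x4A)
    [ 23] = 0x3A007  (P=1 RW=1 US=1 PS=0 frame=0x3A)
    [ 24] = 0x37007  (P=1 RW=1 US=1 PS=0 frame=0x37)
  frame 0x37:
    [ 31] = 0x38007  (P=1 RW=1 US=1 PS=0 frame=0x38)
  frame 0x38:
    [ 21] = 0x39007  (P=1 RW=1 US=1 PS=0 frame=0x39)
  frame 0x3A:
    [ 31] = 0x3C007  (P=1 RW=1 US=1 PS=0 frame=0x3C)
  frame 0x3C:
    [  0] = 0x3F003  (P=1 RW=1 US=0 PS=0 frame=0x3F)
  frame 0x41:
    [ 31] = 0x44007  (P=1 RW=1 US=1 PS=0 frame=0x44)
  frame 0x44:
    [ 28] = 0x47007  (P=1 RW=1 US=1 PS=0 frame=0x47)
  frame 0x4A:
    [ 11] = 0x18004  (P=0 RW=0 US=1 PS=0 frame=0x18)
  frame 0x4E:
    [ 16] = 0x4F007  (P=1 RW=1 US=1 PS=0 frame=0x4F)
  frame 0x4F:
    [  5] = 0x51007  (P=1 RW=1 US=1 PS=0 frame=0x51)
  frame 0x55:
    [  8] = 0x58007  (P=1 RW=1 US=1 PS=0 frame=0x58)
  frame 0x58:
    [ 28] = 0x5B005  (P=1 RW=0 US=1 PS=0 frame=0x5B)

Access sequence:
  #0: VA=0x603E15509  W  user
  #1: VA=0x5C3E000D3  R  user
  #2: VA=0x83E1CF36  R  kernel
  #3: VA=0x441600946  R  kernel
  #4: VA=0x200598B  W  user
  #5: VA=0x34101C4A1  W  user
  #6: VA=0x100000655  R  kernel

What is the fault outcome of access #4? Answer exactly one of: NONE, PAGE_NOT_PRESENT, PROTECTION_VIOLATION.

Trace:
#0 VA=0x603E15509 (w,user):
  L0: frame=0x33 idx=24 entry=0x37007 [P=1 RW=1 US=1 PS=0]
  L1: frame=0x37 idx=31 entry=0x38007 [P=1 RW=1 US=1 PS=0]
  L2: frame=0x38 idx=21 entry=0x39007 [P=1 RW=1 US=1 PS=0]
  → PA=0x39509  (3 entries read)
#1 VA=0x5C3E000D3 (r,user):
  L0: frame=0x33 idx=23 entry=0x3A007 [P=1 RW=1 US=1 PS=0]
  L1: frame=0x3A idx=31 entry=0x3C007 [P=1 RW=1 US=1 PS=0]
  L2: frame=0x3C idx=0 entry=0x3F003 [P=1 RW=1 US=0 PS=0]
  ⇒ fault: PROTECTION_VIOLATION  — 3 lookups
#2 VA=0x83E1CF36 (r,kernel):
  L0: frame=0x33 idx=2 entry=0x41007 [P=1 RW=1 US=1 PS=0]
  L1: frame=0x41 idx=31 entry=0x44007 [P=1 RW=1 US=1 PS=0]
  L2: frame=0x44 idx=28 entry=0x47007 [P=1 RW=1 US=1 PS=0]
  → PA=0x47F36  (3 entries read)
#3 VA=0x441600946 (r,kernel):
  L0: frame=0x33 idx=17 entry=0x4A007 [P=1 RW=1 US=1 PS=0]
  L1: frame=0x4A idx=11 entry=0x18004 [P=0 RW=0 US=1 PS=0]
  ⇒ fault: PAGE_NOT_PRESENT  — 2 lookups
#4 VA=0x200598B (w,user):
  L0: frame=0x33 idx=0 entry=0x4E007 [P=1 RW=1 US=1 PS=0]
  L1: frame=0x4E idx=16 entry=0x4F007 [P=1 RW=1 US=1 PS=0]
  L2: frame=0x4F idx=5 entry=0x51007 [P=1 RW=1 US=1 PS=0]
  → PA=0x5198B  (3 entries read)
#5 VA=0x34101C4A1 (w,user):
  L0: frame=0x33 idx=13 entry=0x55007 [P=1 RW=1 US=1 PS=0]
  L1: frame=0x55 idx=8 entry=0x58007 [P=1 RW=1 US=1 PS=0]
  L2: frame=0x58 idx=28 entry=0x5B005 [P=1 RW=0 US=1 PS=0]
  ⇒ fault: PROTECTION_VIOLATION  — 3 lookups
#6 VA=0x100000655 (r,kernel):
  L0: frame=0x33 idx=4 entry=0x74002 [P=0 RW=1 US=0 PS=0]
  ⇒ fault: PAGE_NOT_PRESENT  — 1 lookups

Access #4 fault: NONE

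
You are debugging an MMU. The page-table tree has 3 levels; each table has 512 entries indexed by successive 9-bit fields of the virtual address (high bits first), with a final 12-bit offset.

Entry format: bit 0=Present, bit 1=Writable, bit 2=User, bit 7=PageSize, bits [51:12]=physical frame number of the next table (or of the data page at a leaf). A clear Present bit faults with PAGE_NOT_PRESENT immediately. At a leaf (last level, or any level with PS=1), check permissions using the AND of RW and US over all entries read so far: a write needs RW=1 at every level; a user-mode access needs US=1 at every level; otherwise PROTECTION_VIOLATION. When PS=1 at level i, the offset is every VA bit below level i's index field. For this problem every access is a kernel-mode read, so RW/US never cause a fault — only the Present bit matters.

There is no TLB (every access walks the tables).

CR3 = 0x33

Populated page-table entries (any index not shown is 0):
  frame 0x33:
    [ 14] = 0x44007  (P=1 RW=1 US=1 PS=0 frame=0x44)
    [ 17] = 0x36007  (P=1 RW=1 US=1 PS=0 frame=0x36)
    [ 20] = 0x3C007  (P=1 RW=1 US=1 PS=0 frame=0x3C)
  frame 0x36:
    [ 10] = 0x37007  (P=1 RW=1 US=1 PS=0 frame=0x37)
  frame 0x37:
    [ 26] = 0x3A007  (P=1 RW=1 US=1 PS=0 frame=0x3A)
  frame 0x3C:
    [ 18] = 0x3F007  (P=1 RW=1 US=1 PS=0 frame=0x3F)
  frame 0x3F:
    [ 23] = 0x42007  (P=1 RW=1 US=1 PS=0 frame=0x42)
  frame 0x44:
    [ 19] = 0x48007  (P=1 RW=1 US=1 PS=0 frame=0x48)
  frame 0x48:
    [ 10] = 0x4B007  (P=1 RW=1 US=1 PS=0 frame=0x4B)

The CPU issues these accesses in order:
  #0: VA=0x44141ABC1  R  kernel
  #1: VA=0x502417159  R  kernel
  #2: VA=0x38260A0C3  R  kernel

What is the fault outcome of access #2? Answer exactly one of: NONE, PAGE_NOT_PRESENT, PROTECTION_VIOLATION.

Per-access translation:
#0 VA=0x44141ABC1 (r,kernel):
  L0: frame=0x33 idx=17 entry=0x36007 [P=1 RW=1 US=1 PS=0]
  L1: frame=0x36 idx=10 entry=0x37007 [P=1 RW=1 US=1 PS=0]
  L2: frame=0x37 idx=26 entry=0x3A007 [P=1 RW=1 US=1 PS=0]
  → PA=0x3ABC1  (3 entries read)
#1 VA=0x502417159 (r,kernel):
  L0: frame=0x33 idx=20 entry=0x3C007 [P=1 RW=1 US=1 PS=0]
  L1: frame=0x3C idx=18 entry=0x3F007 [P=1 RW=1 US=1 PS=0]
  L2: frame=0x3F idx=23 entry=0x42007 [P=1 RW=1 US=1 PS=0]
  → PA=0x42159  (3 entries read)
#2 VA=0x38260A0C3 (r,kernel):
  L0: frame=0x33 idx=14 entry=0x44007 [P=1 RW=1 US=1 PS=0]
  L1: frame=0x44 idx=19 entry=0x48007 [P=1 RW=1 US=1 PS=0]
  L2: frame=0x48 idx=10 entry=0x4B007 [P=1 RW=1 US=1 PS=0]
  → PA=0x4B0C3  (3 entries read)

Access #2 fault: NONE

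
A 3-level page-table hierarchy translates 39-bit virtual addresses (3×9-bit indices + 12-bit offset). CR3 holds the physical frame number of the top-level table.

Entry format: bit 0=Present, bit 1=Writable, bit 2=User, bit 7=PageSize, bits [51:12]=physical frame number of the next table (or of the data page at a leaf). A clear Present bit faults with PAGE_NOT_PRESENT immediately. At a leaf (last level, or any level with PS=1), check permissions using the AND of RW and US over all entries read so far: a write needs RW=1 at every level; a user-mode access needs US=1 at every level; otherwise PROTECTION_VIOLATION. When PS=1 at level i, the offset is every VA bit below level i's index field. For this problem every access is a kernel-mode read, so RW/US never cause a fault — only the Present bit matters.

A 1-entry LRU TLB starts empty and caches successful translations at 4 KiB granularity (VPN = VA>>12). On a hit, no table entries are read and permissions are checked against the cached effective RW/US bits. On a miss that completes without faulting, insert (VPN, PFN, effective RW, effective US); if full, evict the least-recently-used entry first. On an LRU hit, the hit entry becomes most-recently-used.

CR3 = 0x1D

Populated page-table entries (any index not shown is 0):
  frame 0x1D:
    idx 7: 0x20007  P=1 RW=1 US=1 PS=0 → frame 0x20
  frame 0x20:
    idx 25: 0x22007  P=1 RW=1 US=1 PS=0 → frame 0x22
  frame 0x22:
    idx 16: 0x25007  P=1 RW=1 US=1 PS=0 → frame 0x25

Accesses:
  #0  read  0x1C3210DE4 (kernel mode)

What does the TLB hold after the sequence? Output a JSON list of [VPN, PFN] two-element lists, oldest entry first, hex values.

Trace:
#0 VA=0x1C3210DE4 (r,kernel):
  L0 @0x1D[7] → 0x20007  P=1,RW=1,US=1,PS=0
  L1 @0x20[25] → 0x22007  P=1,RW=1,US=1,PS=0
  L2 @0x22[16] → 0x25007  P=1,RW=1,US=1,PS=0
  ✓ 0x25DE4  — 3 lookups

TLB: [["0x1C3210", "0x25"]]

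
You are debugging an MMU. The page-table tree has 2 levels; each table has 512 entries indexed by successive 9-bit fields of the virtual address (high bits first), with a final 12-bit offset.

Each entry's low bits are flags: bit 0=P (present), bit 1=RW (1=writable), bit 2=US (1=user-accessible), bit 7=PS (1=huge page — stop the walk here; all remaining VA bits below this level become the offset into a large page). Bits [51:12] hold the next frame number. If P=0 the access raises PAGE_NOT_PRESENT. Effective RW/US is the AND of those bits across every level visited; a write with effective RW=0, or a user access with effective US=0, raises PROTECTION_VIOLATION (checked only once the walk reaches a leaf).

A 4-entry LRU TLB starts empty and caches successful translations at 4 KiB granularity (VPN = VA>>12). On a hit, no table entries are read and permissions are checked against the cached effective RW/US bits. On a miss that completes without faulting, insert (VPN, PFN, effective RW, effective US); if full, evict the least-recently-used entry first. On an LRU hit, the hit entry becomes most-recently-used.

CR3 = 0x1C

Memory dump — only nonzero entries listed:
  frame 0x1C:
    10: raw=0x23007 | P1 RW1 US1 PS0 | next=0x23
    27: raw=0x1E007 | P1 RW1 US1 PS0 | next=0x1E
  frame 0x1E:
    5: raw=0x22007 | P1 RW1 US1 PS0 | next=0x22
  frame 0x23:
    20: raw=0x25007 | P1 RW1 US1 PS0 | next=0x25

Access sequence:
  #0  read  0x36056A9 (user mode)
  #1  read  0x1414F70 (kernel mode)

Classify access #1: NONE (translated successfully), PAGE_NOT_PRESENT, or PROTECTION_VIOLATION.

Per-access translation:
#0 VA=0x36056A9 (r,user):
  [0] read 0x1C idx=27: raw=0x1E007 flags P=1 W=1 U=1 S=0
  [1] read 0x1E idx=5: raw=0x22007 flags P=1 W=1 U=1 S=0
  ⇒ phys 0x226A9  [2 reads]
#1 VA=0x1414F70 (r,kernel):
  [0] read 0x1C idx=10: raw=0x23007 flags P=1 W=1 U=1 S=0
  [1] read 0x23 idx=20: raw=0x25007 flags P=1 W=1 U=1 S=0
  ⇒ phys 0x25F70  [2 reads]

Access #1 fault: NONE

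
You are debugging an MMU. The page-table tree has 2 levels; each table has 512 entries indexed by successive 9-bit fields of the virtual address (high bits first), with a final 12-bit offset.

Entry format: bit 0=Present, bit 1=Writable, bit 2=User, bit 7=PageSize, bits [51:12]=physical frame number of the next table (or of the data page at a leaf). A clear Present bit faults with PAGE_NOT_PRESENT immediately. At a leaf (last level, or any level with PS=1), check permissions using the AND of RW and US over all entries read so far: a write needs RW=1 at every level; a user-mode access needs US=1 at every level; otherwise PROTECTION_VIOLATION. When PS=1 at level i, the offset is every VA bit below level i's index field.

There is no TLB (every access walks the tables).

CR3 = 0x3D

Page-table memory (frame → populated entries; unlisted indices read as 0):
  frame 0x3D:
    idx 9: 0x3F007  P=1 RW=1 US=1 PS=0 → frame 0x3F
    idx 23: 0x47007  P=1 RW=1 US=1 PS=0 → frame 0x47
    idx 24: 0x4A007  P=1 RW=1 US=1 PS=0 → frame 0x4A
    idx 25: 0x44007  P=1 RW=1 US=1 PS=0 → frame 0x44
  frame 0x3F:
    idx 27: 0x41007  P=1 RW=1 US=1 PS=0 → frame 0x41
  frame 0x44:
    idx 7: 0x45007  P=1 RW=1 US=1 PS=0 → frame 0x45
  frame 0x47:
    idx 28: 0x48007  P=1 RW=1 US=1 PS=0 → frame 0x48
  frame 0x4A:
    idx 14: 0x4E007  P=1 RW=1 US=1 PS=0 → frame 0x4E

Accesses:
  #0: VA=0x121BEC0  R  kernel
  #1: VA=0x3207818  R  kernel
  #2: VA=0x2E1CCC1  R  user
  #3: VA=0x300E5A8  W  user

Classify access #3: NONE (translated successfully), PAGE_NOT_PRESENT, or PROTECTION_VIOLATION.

Trace:
#0 VA=0x121BEC0 (r,kernel):
  lvl0: tbl 0x3D, slot 9 ⇒ 0x3F007 (P1/RW1/US1/PS0)
  lvl1: tbl 0x3F, slot 27 ⇒ 0x41007 (P1/RW1/US1/PS0)
  ✓ 0x41EC0  — 2 lookups
#1 VA=0x3207818 (r,kernel):
  lvl0: tbl 0x3D, slot 25 ⇒ 0x44007 (P1/RW1/US1/PS0)
  lvl1: tbl 0x44, slot 7 ⇒ 0x45007 (P1/RW1/US1/PS0)
  ✓ 0x45818  — 2 lookups
#2 VA=0x2E1CCC1 (r,user):
  lvl0: tbl 0x3D, slot 23 ⇒ 0x47007 (P1/RW1/US1/PS0)
  lvl1: tbl 0x47, slot 28 ⇒ 0x48007 (P1/RW1/US1/PS0)
  ✓ 0x48CC1  — 2 lookups
#3 VA=0x300E5A8 (w,user):
  lvl0: tbl 0x3D, slot 24 ⇒ 0x4A007 (P1/RW1/US1/PS0)
  lvl1: tbl 0x4A, slot 14 ⇒ 0x4E007 (P1/RW1/US1/PS0)
  ✓ 0x4E5A8  — 2 lookups

Access #3 fault: NONE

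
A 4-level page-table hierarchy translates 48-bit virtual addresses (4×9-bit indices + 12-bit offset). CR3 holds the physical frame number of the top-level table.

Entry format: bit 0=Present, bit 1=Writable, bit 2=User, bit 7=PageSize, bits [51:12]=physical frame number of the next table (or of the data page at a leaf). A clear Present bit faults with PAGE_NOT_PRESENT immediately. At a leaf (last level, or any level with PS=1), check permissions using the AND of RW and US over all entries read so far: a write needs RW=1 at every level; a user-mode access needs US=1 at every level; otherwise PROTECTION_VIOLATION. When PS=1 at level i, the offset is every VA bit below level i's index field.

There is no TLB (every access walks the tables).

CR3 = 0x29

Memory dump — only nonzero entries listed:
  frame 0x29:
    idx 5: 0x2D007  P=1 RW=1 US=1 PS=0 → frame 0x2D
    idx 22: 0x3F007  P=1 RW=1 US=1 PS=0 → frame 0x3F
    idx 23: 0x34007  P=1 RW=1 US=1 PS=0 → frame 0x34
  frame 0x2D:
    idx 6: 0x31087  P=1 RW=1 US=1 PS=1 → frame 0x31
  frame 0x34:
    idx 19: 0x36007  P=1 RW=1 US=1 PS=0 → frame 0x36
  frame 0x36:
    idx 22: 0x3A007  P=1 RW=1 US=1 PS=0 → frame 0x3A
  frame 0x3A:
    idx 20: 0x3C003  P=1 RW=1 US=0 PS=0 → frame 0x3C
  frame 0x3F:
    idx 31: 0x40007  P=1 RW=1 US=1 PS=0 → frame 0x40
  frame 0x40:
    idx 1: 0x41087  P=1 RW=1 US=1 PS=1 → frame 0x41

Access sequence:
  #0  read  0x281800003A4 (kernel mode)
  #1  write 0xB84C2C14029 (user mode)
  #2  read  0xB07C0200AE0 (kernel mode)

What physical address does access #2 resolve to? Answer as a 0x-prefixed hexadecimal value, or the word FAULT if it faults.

Per-access translation:
#0 VA=0x281800003A4 (r,kernel):
  L0: frame=0x29 idx=5 entry=0x2D007 [P=1 RW=1 US=1 PS=0]
  L1: frame=0x2D idx=6 entry=0x31087 [P=1 RW=1 US=1 PS=1]
  → PA=0x313A4 (huge @L1)  (2 entries read)
#1 VA=0xB84C2C14029 (w,user):
  L0: frame=0x29 idx=23 entry=0x34007 [P=1 RW=1 US=1 PS=0]
  L1: frame=0x34 idx=19 entry=0x36007 [P=1 RW=1 US=1 PS=0]
  L2: frame=0x36 idx=22 entry=0x3A007 [P=1 RW=1 US=1 PS=0]
  L3: frame=0x3A idx=20 entry=0x3C003 [P=1 RW=1 US=0 PS=0]
  → PROTECTION_VIOLATION  (4 entries read)
#2 VA=0xB07C0200AE0 (r,kernel):
  L0: frame=0x29 idx=22 entry=0x3F007 [P=1 RW=1 US=1 PS=0]
  L1: frame=0x3F idx=31 entry=0x40007 [P=1 RW=1 US=1 PS=0]
  L2: frame=0x40 idx=1 entry=0x41087 [P=1 RW=1 US=1 PS=1]
  → PA=0x41AE0 (huge @L2)  (3 entries read)

Access #2 PA: 0x41AE0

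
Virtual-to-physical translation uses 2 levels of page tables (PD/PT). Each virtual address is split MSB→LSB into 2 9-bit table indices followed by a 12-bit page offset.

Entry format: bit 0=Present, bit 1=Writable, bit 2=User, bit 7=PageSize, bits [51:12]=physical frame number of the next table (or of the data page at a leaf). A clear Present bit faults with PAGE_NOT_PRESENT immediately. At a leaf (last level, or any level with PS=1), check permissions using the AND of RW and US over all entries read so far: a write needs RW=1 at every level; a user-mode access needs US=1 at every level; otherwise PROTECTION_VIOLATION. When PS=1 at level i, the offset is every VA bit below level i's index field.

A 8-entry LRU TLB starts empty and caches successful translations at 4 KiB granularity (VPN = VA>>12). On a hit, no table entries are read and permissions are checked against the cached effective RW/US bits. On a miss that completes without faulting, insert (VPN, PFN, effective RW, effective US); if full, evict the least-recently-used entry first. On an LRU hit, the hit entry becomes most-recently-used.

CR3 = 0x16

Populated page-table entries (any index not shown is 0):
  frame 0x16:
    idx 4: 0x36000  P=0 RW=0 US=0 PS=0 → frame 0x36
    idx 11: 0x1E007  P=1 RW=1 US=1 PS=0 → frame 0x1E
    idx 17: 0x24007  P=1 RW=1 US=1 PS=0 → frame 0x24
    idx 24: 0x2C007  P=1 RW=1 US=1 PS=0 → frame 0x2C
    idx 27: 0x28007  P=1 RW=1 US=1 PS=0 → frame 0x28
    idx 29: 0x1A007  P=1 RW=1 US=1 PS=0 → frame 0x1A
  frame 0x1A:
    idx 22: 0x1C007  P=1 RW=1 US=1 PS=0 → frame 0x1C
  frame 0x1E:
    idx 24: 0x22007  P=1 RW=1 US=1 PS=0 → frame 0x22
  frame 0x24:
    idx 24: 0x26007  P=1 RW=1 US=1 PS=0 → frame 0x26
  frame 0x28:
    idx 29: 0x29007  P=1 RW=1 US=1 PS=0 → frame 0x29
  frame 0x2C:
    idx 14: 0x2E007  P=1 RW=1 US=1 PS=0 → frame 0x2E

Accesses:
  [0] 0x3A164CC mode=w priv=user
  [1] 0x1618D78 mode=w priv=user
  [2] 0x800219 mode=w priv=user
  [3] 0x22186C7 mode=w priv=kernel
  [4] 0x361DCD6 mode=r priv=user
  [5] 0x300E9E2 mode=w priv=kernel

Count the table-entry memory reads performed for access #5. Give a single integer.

Trace:
#0 VA=0x3A164CC (w,user):
  L0 @0x16[29] → 0x1A007  P=1,RW=1,US=1,PS=0
  L1 @0x1A[22] → 0x1C007  P=1,RW=1,US=1,PS=0
  ✓ 0x1C4CC  — 2 lookups
#1 VA=0x1618D78 (w,user):
  L0 @0x16[11] → 0x1E007  P=1,RW=1,US=1,PS=0
  L1 @0x1E[24] → 0x22007  P=1,RW=1,US=1,PS=0
  ✓ 0x22D78  — 2 lookups
#2 VA=0x800219 (w,user):
  L0 @0x16[4] → 0x36000  P=0,RW=0,US=0,PS=0
  → PAGE_NOT_PRESENT  (1 entries read)
#3 VA=0x22186C7 (w,kernel):
  L0 @0x16[17] → 0x24007  P=1,RW=1,US=1,PS=0
  L1 @0x24[24] → 0x26007  P=1,RW=1,US=1,PS=0
  ✓ 0x266C7  — 2 lookups
#4 VA=0x361DCD6 (r,user):
  L0 @0x16[27] → 0x28007  P=1,RW=1,US=1,PS=0
  L1 @0x28[29] → 0x29007  P=1,RW=1,US=1,PS=0
  ✓ 0x29CD6  — 2 lookups
#5 VA=0x300E9E2 (w,kernel):
  L0 @0x16[24] → 0x2C007  P=1,RW=1,US=1,PS=0
  L1 @0x2C[14] → 0x2E007  P=1,RW=1,US=1,PS=0
  ✓ 0x2E9E2  — 2 lookups

Entries read for #5: 2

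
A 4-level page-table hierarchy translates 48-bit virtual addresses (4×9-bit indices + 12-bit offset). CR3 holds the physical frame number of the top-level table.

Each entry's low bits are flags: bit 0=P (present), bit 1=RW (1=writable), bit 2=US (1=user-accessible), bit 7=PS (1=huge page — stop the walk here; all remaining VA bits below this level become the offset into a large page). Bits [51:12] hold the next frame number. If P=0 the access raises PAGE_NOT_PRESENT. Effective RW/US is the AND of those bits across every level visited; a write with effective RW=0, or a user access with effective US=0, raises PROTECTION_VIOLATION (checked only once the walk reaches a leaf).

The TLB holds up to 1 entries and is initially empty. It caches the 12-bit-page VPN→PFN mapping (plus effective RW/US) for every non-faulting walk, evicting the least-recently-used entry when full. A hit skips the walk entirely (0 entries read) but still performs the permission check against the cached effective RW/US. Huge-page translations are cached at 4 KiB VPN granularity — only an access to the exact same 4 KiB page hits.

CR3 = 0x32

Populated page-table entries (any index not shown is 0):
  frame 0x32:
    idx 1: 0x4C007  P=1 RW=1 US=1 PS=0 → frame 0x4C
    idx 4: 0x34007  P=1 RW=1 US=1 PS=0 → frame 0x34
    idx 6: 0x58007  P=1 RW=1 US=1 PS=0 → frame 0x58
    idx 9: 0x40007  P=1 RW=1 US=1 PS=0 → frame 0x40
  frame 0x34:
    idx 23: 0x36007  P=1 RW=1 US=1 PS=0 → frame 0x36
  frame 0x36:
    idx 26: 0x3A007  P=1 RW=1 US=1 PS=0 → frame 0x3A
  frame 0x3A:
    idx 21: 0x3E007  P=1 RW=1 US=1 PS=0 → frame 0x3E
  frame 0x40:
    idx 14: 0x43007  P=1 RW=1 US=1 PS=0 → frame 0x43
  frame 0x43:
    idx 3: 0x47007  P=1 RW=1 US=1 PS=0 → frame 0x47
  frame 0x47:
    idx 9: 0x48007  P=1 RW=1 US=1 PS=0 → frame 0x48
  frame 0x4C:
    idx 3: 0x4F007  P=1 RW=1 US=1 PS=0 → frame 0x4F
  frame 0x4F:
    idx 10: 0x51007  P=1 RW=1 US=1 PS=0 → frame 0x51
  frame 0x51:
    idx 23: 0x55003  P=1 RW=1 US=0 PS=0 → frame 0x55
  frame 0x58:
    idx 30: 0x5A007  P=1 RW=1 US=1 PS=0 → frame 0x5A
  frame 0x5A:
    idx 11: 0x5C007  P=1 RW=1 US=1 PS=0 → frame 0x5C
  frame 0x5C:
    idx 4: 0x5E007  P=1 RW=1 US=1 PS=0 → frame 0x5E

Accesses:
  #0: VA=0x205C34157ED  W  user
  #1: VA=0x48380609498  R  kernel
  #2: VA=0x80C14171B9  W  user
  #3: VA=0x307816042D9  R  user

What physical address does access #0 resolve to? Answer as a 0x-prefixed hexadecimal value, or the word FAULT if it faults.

Per-access translation:
#0 VA=0x205C34157ED (w,user):
  L0 @0x32[4] → 0x34007  P=1,RW=1,US=1,PS=0
  L1 @0x34[23] → 0x36007  P=1,RW=1,US=1,PS=0
  L2 @0x36[26] → 0x3A007  P=1,RW=1,US=1,PS=0
  L3 @0x3A[21] → 0x3E007  P=1,RW=1,US=1,PS=0
  ⇒ phys 0x3E7ED  [4 reads]
#1 VA=0x48380609498 (r,kernel):
  L0 @0x32[9] → 0x40007  P=1,RW=1,US=1,PS=0
  L1 @0x40[14] → 0x43007  P=1,RW=1,US=1,PS=0
  L2 @0x43[3] → 0x47007  P=1,RW=1,US=1,PS=0
  L3 @0x47[9] → 0x48007  P=1,RW=1,US=1,PS=0
  ⇒ phys 0x48498  [4 reads]
#2 VA=0x80C14171B9 (w,user):
  L0 @0x32[1] → 0x4C007  P=1,RW=1,US=1,PS=0
  L1 @0x4C[3] → 0x4F007  P=1,RW=1,US=1,PS=0
  L2 @0x4F[10] → 0x51007  P=1,RW=1,US=1,PS=0
  L3 @0x51[23] → 0x55003  P=1,RW=1,US=0,PS=0
  → PROTECTION_VIOLATION  (4 entries read)
#3 VA=0x307816042D9 (r,user):
  L0 @0x32[6] → 0x58007  P=1,RW=1,US=1,PS=0
  L1 @0x58[30] → 0x5A007  P=1,RW=1,US=1,PS=0
  L2 @0x5A[11] → 0x5C007  P=1,RW=1,US=1,PS=0
  L3 @0x5C[4] → 0x5E007  P=1,RW=1,US=1,PS=0
  ⇒ phys 0x5E2D9  [4 reads]

Access #0 PA: 0x3E7ED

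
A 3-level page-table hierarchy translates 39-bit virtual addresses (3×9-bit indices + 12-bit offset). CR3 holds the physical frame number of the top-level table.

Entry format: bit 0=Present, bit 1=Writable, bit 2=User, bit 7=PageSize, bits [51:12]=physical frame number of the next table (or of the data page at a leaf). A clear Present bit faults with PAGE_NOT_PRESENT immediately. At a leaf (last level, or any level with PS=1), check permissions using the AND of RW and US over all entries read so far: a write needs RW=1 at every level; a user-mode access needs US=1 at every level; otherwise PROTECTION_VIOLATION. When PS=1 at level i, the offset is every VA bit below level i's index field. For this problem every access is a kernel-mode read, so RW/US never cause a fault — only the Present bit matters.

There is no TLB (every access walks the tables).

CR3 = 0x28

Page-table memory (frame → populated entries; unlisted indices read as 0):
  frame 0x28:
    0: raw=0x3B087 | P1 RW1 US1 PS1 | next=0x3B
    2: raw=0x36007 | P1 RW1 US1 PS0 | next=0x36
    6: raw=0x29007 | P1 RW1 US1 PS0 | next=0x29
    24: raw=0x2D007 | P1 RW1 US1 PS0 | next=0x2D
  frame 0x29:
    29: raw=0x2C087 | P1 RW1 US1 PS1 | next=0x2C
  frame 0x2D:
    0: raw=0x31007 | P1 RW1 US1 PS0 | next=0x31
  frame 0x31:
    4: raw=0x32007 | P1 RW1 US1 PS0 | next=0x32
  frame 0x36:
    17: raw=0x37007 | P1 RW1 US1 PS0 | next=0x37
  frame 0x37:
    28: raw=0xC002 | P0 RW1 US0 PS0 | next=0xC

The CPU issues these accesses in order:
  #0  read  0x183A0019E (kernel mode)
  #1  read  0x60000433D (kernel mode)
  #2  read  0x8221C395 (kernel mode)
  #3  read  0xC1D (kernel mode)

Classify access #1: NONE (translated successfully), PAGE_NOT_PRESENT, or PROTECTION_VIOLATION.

Walk each access:
#0 VA=0x183A0019E (r,kernel):
  L0 @0x28[6] → 0x29007  P=1,RW=1,US=1,PS=0
  L1 @0x29[29] → 0x2C087  P=1,RW=1,US=1,PS=1
  → PA=0x2C19E (huge @L1)  (2 entries read)
#1 VA=0x60000433D (r,kernel):
  L0 @0x28[24] → 0x2D007  P=1,RW=1,US=1,PS=0
  L1 @0x2D[0] → 0x31007  P=1,RW=1,US=1,PS=0
  L2 @0x31[4] → 0x32007  P=1,RW=1,US=1,PS=0
  → PA=0x3233D  (3 entries read)
#2 VA=0x8221C395 (r,kernel):
  L0 @0x28[2] → 0x36007  P=1,RW=1,US=1,PS=0
  L1 @0x36[17] → 0x37007  P=1,RW=1,US=1,PS=0
  L2 @0x37[28] → 0xC002  P=0,RW=1,US=0,PS=0
  → PAGE_NOT_PRESENT  (3 entries read)
#3 VA=0xC1D (r,kernel):
  L0 @0x28[0] → 0x3B087  P=1,RW=1,US=1,PS=1
  → PA=0x3BC1D (huge @L0)  (1 entries read)

Access #1 fault: NONE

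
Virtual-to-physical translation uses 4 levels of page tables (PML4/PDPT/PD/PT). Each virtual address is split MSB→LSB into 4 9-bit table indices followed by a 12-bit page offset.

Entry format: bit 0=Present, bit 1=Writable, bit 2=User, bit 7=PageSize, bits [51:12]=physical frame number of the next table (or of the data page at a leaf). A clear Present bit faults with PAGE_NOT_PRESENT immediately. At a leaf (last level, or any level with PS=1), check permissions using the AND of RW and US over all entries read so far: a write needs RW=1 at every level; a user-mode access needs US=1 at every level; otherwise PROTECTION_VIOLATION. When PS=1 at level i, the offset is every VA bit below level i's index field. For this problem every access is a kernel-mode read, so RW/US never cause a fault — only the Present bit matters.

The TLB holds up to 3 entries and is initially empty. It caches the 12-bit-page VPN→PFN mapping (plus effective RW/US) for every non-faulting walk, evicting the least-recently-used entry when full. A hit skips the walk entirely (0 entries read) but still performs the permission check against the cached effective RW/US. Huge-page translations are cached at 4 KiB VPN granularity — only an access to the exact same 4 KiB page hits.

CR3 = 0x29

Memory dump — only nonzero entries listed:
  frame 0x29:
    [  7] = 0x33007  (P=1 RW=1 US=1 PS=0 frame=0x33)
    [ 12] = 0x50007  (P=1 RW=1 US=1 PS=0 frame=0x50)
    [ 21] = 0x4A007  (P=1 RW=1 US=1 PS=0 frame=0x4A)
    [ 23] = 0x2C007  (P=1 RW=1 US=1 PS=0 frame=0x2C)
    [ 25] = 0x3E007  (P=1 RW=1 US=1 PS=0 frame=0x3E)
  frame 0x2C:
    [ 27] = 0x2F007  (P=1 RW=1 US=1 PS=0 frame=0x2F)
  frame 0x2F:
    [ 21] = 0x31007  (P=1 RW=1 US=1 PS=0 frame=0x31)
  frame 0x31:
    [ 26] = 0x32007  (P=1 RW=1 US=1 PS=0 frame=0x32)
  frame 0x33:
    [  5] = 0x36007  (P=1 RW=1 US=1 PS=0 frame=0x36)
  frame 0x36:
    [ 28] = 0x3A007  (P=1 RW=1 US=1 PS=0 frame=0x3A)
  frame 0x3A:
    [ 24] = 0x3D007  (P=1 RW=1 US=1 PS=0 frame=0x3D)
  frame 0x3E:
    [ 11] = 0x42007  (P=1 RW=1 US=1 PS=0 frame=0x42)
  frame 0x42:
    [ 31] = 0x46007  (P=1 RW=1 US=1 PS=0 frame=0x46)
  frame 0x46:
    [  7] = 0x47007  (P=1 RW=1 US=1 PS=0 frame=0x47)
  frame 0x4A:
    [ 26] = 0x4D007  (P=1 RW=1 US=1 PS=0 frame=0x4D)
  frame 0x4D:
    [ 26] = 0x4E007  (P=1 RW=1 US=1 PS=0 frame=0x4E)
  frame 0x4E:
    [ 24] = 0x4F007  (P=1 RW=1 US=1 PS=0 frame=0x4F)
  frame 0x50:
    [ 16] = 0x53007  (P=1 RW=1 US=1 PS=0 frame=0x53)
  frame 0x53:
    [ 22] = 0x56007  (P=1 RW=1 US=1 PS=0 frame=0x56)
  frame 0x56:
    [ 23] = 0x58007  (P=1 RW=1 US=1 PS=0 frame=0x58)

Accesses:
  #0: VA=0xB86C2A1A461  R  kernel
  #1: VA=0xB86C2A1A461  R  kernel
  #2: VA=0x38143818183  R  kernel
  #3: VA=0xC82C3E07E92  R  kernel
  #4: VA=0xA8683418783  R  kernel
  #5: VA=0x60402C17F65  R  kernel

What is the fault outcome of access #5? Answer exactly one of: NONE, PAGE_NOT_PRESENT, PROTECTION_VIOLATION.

Trace:
#0 VA=0xB86C2A1A461 (r,kernel):
  L0 @0x29[23] → 0x2C007  P=1,RW=1,US=1,PS=0
  L1 @0x2C[27] → 0x2F007  P=1,RW=1,US=1,PS=0
  L2 @0x2F[21] → 0x31007  P=1,RW=1,US=1,PS=0
  L3 @0x31[26] → 0x32007  P=1,RW=1,US=1,PS=0
  ⇒ phys 0x32461  [4 reads]
#1 VA=0xB86C2A1A461 (r,kernel):
  TLB hit vpn=0xB86C2A1A → PA=0x32461
#2 VA=0x38143818183 (r,kernel):
  L0 @0x29[7] → 0x33007  P=1,RW=1,US=1,PS=0
  L1 @0x33[5] → 0x36007  P=1,RW=1,US=1,PS=0
  L2 @0x36[28] → 0x3A007  P=1,RW=1,US=1,PS=0
  L3 @0x3A[24] → 0x3D007  P=1,RW=1,US=1,PS=0
  ⇒ phys 0x3D183  [4 reads]
#3 VA=0xC82C3E07E92 (r,kernel):
  L0 @0x29[25] → 0x3E007  P=1,RW=1,US=1,PS=0
  L1 @0x3E[11] → 0x42007  P=1,RW=1,US=1,PS=0
  L2 @0x42[31] → 0x46007  P=1,RW=1,US=1,PS=0
  L3 @0x46[7] → 0x47007  P=1,RW=1,US=1,PS=0
  ⇒ phys 0x47E92  [4 reads]
#4 VA=0xA8683418783 (r,kernel):
  L0 @0x29[21] → 0x4A007  P=1,RW=1,US=1,PS=0
  L1 @0x4A[26] → 0x4D007  P=1,RW=1,US=1,PS=0
  L2 @0x4D[26] → 0x4E007  P=1,RW=1,US=1,PS=0
  L3 @0x4E[24] → 0x4F007  P=1,RW=1,US=1,PS=0
  ⇒ phys 0x4F783  [4 reads]
#5 VA=0x60402C17F65 (r,kernel):
  L0 @0x29[12] → 0x50007  P=1,RW=1,US=1,PS=0
  L1 @0x50[16] → 0x53007  P=1,RW=1,US=1,PS=0
  L2 @0x53[22] → 0x56007  P=1,RW=1,US=1,PS=0
  L3 @0x56[23] → 0x58007  P=1,RW=1,US=1,PS=0
  ⇒ phys 0x58F65  [4 reads]

Access #5 fault: NONE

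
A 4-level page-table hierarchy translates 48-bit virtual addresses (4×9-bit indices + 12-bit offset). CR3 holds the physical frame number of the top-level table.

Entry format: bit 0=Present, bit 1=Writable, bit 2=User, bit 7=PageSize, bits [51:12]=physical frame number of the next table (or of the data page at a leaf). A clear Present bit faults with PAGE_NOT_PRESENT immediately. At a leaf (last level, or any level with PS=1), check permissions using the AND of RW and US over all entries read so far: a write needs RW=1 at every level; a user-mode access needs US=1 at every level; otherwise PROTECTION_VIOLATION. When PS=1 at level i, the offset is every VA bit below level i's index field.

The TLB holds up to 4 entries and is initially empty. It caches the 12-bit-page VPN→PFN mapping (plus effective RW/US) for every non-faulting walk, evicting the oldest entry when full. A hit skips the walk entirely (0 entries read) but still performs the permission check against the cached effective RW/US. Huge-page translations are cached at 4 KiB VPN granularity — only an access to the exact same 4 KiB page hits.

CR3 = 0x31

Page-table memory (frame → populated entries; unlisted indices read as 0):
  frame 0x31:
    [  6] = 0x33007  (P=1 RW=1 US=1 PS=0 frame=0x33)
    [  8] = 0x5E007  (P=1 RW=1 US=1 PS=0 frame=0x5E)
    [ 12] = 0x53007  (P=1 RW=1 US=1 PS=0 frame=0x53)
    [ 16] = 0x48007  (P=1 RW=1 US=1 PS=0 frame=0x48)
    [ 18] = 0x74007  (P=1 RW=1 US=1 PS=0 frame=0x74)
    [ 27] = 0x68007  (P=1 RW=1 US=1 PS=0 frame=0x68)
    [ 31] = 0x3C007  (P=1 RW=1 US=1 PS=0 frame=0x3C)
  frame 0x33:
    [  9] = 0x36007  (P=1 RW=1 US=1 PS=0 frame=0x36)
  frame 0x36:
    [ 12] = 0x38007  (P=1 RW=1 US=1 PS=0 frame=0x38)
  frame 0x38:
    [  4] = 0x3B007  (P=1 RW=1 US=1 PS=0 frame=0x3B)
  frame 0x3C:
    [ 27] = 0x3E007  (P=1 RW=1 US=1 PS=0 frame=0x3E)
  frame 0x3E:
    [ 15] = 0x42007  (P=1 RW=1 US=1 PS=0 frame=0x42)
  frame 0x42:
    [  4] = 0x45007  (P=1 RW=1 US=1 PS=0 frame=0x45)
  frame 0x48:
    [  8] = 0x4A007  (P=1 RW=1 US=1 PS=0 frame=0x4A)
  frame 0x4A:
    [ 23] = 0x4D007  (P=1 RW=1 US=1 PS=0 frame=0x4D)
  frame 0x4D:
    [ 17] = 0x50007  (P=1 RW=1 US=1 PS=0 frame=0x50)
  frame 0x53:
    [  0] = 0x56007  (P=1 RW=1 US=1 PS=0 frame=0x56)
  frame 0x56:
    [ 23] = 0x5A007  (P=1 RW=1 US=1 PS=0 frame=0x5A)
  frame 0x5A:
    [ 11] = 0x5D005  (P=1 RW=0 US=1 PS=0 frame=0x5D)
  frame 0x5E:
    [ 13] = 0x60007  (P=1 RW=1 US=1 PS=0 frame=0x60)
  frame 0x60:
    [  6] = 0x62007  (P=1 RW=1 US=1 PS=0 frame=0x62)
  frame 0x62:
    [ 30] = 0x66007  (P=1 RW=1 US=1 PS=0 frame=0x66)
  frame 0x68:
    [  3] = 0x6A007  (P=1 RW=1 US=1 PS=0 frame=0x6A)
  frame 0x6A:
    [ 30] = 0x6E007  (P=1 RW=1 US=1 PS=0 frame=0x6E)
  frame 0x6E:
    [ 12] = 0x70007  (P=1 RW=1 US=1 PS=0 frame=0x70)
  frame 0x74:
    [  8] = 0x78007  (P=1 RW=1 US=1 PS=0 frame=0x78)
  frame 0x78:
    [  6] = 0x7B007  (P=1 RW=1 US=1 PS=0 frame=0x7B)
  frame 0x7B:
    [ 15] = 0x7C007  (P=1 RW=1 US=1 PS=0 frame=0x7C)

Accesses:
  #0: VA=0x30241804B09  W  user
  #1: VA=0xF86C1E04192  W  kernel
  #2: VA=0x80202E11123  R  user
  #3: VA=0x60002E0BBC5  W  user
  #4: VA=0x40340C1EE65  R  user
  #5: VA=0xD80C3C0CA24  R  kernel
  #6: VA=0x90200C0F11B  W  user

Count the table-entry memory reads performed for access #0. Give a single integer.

Trace:
#0 VA=0x30241804B09 (w,user):
  lvl0: tbl 0x31, slot 6 ⇒ 0x33007 (P1/RW1/US1/PS0)
  lvl1: tbl 0x33, slot 9 ⇒ 0x36007 (P1/RW1/US1/PS0)
  lvl2: tbl 0x36, slot 12 ⇒ 0x38007 (P1/RW1/US1/PS0)
  lvl3: tbl 0x38, slot 4 ⇒ 0x3B007 (P1/RW1/US1/PS0)
  ⇒ phys 0x3BB09  [4 reads]
#1 VA=0xF86C1E04192 (w,kernel):
  lvl0: tbl 0x31, slot 31 ⇒ 0x3C007 (P1/RW1/US1/PS0)
  lvl1: tbl 0x3C, slot 27 ⇒ 0x3E007 (P1/RW1/US1/PS0)
  lvl2: tbl 0x3E, slot 15 ⇒ 0x42007 (P1/RW1/US1/PS0)
  lvl3: tbl 0x42, slot 4 ⇒ 0x45007 (P1/RW1/US1/PS0)
  ⇒ phys 0x45192  [4 reads]
#2 VA=0x80202E11123 (r,user):
  lvl0: tbl 0x31, slot 16 ⇒ 0x48007 (P1/RW1/US1/PS0)
  lvl1: tbl 0x48, slot 8 ⇒ 0x4A007 (P1/RW1/US1/PS0)
  lvl2: tbl 0x4A, slot 23 ⇒ 0x4D007 (P1/RW1/US1/PS0)
  lvl3: tbl 0x4D, slot 17 ⇒ 0x50007 (P1/RW1/US1/PS0)
  ⇒ phys 0x50123  [4 reads]
#3 VA=0x60002E0BBC5 (w,user):
  lvl0: tbl 0x31, slot 12 ⇒ 0x53007 (P1/RW1/US1/PS0)
  lvl1: tbl 0x53, slot 0 ⇒ 0x56007 (P1/RW1/US1/PS0)
  lvl2: tbl 0x56, slot 23 ⇒ 0x5A007 (P1/RW1/US1/PS0)
  lvl3: tbl 0x5A, slot 11 ⇒ 0x5D005 (P1/RW0/US1/PS0)
  → PROTECTION_VIOLATION  (4 entries read)
#4 VA=0x40340C1EE65 (r,user):
  lvl0: tbl 0x31, slot 8 ⇒ 0x5E007 (P1/RW1/US1/PS0)
  lvl1: tbl 0x5E, slot 13 ⇒ 0x60007 (P1/RW1/US1/PS0)
  lvl2: tbl 0x60, slot 6 ⇒ 0x62007 (P1/RW1/US1/PS0)
  lvl3: tbl 0x62, slot 30 ⇒ 0x66007 (P1/RW1/US1/PS0)
  ⇒ phys 0x66E65  [4 reads]
#5 VA=0xD80C3C0CA24 (r,kernel):
  lvl0: tbl 0x31, slot 27 ⇒ 0x68007 (P1/RW1/US1/PS0)
  lvl1: tbl 0x68, slot 3 ⇒ 0x6A007 (P1/RW1/US1/PS0)
  lvl2: tbl 0x6A, slot 30 ⇒ 0x6E007 (P1/RW1/US1/PS0)
  lvl3: tbl 0x6E, slot 12 ⇒ 0x70007 (P1/RW1/US1/PS0)
  ⇒ phys 0x70A24  [4 reads]
#6 VA=0x90200C0F11B (w,user):
  lvl0: tbl 0x31, slot 18 ⇒ 0x74007 (P1/RW1/US1/PS0)
  lvl1: tbl 0x74, slot 8 ⇒ 0x78007 (P1/RW1/US1/PS0)
  lvl2: tbl 0x78, slot 6 ⇒ 0x7B007 (P1/RW1/US1/PS0)
  lvl3: tbl 0x7B, slot 15 ⇒ 0x7C007 (P1/RW1/US1/PS0)
  ⇒ phys 0x7C11B  [4 reads]

Entries read for #0: 4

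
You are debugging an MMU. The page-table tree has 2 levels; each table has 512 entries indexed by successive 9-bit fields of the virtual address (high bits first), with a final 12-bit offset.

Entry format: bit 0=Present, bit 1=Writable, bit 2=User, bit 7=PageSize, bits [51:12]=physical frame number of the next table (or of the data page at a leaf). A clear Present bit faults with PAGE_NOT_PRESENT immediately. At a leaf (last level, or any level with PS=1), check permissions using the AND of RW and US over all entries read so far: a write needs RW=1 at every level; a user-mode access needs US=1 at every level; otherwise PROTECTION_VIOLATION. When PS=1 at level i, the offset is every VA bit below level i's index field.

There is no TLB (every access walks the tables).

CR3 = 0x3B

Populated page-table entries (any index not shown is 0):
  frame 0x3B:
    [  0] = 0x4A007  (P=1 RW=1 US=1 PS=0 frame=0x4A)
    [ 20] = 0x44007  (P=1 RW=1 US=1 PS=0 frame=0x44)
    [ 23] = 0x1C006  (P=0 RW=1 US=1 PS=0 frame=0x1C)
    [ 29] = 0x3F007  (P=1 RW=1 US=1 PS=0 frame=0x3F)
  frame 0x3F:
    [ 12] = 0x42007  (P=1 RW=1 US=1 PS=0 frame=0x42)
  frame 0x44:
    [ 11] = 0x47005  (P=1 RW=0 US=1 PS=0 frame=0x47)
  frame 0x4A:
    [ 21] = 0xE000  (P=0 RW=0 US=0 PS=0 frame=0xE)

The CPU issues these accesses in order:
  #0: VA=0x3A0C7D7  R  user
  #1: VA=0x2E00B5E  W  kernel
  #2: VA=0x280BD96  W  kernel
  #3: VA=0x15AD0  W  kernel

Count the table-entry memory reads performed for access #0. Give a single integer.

Per-access translation:
#0 VA=0x3A0C7D7 (r,user):
  lvl0: tbl 0x3B, slot 29 ⇒ 0x3F007 (P1/RW1/US1/PS0)
  lvl1: tbl 0x3F, slot 12 ⇒ 0x42007 (P1/RW1/US1/PS0)
  ⇒ phys 0x427D7  [2 reads]
#1 VA=0x2E00B5E (w,kernel):
  lvl0: tbl 0x3B, slot 23 ⇒ 0x1C006 (P0/RW1/US1/PS0)
  ✗ PAGE_NOT_PRESENT  [1 reads]
#2 VA=0x280BD96 (w,kernel):
  lvl0: tbl 0x3B, slot 20 ⇒ 0x44007 (P1/RW1/US1/PS0)
  lvl1: tbl 0x44, slot 11 ⇒ 0x47005 (P1/RW0/US1/PS0)
  ✗ PROTECTION_VIOLATION  [2 reads]
#3 VA=0x15AD0 (w,kernel):
  lvl0: tbl 0x3B, slot 0 ⇒ 0x4A007 (P1/RW1/US1/PS0)
  lvl1: tbl 0x4A, slot 21 ⇒ 0xE000 (P0/RW0/US0/PS0)
  ✗ PAGE_NOT_PRESENT  [2 reads]

Entries read for #0: 2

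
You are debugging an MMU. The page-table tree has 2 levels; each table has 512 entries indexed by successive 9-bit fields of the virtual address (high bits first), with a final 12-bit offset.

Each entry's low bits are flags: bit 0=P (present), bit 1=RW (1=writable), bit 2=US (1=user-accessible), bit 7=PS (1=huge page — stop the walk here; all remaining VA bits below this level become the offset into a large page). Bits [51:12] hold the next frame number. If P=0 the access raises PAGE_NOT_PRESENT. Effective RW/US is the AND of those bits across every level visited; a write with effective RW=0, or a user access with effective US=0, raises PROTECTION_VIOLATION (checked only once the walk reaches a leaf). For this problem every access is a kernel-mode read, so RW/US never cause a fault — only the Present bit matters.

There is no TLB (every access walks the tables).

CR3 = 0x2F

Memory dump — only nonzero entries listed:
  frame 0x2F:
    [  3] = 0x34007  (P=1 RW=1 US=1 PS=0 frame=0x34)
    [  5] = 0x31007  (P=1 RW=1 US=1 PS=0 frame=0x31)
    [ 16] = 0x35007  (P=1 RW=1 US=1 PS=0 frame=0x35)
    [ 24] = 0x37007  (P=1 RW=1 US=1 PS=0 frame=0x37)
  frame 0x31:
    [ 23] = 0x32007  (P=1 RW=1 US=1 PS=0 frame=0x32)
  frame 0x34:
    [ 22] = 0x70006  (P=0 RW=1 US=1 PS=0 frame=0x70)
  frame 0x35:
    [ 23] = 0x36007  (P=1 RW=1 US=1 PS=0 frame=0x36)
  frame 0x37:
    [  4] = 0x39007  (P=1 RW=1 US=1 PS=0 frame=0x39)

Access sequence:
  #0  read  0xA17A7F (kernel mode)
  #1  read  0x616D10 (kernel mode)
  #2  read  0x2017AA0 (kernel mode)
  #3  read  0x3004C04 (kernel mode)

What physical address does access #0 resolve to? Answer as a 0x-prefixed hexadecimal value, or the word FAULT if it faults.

Per-access translation:
#0 VA=0xA17A7F (r,kernel):
  L0: frame=0x2F idx=5 entry=0x31007 [P=1 RW=1 US=1 PS=0]
  L1: frame=0x31 idx=23 entry=0x32007 [P=1 RW=1 US=1 PS=0]
  ✓ 0x32A7F  — 2 lookups
#1 VA=0x616D10 (r,kernel):
  L0: frame=0x2F idx=3 entry=0x34007 [P=1 RW=1 US=1 PS=0]
  L1: frame=0x34 idx=22 entry=0x70006 [P=0 RW=1 US=1 PS=0]
  ⇒ fault: PAGE_NOT_PRESENT  — 2 lookups
#2 VA=0x2017AA0 (r,kernel):
  L0: frame=0x2F idx=16 entry=0x35007 [P=1 RW=1 US=1 PS=0]
  L1: frame=0x35 idx=23 entry=0x36007 [P=1 RW=1 US=1 PS=0]
  ✓ 0x36AA0  — 2 lookups
#3 VA=0x3004C04 (r,kernel):
  L0: frame=0x2F idx=24 entry=0x37007 [P=1 RW=1 US=1 PS=0]
  L1: frame=0x37 idx=4 entry=0x39007 [P=1 RW=1 US=1 PS=0]
  ✓ 0x39C04  — 2 lookups

Access #0 PA: 0x32A7F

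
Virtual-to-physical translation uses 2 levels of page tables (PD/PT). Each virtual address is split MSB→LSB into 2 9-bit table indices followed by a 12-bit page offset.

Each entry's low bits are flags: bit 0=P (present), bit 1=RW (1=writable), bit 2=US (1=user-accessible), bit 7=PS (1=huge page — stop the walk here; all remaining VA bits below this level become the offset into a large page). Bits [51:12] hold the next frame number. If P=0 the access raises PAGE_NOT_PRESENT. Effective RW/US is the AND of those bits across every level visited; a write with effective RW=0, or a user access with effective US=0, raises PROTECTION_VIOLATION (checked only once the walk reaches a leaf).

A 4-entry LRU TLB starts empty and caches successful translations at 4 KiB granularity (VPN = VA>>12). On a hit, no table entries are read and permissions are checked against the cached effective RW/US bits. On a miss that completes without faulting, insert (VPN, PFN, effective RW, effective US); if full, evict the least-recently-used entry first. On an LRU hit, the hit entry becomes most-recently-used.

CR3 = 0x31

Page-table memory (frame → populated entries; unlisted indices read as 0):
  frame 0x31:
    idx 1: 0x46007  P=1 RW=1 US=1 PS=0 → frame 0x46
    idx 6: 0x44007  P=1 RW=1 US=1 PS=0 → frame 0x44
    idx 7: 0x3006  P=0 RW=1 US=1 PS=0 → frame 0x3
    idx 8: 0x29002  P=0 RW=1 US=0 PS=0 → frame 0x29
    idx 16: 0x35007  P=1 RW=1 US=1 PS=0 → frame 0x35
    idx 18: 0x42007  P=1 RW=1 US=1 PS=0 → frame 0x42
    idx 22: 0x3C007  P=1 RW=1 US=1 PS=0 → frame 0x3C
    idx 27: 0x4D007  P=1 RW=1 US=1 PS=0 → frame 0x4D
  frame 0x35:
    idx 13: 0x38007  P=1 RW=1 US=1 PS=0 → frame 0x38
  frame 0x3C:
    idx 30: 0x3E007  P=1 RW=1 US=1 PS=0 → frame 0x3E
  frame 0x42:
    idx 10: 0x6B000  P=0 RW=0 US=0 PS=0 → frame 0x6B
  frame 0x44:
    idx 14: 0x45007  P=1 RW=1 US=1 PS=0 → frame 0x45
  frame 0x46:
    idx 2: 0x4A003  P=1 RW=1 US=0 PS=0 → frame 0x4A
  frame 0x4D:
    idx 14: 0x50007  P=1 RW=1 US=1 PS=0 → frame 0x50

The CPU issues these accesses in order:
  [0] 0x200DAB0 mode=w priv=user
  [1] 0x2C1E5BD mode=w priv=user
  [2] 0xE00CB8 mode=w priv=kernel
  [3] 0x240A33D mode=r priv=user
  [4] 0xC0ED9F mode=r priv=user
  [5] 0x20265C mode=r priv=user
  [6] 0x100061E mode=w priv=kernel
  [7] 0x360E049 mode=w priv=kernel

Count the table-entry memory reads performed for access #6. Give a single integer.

Trace:
#0 VA=0x200DAB0 (w,user):
  lvl0: tbl 0x31, slot 16 ⇒ 0x35007 (P1/RW1/US1/PS0)
  lvl1: tbl 0x35, slot 13 ⇒ 0x38007 (P1/RW1/US1/PS0)
  → PA=0x38AB0  (2 entries read)
#1 VA=0x2C1E5BD (w,user):
  lvl0: tbl 0x31, slot 22 ⇒ 0x3C007 (P1/RW1/US1/PS0)
  lvl1: tbl 0x3C, slot 30 ⇒ 0x3E007 (P1/RW1/US1/PS0)
  → PA=0x3E5BD  (2 entries read)
#2 VA=0xE00CB8 (w,kernel):
  lvl0: tbl 0x31, slot 7 ⇒ 0x3006 (P0/RW1/US1/PS0)
  ⇒ fault: PAGE_NOT_PRESENT  — 1 lookups
#3 VA=0x240A33D (r,user):
  lvl0: tbl 0x31, slot 18 ⇒ 0x42007 (P1/RW1/US1/PS0)
  lvl1: tbl 0x42, slot 10 ⇒ 0x6B000 (P0/RW0/US0/PS0)
  ⇒ fault: PAGE_NOT_PRESENT  — 2 lookups
#4 VA=0xC0ED9F (r,user):
  lvl0: tbl 0x31, slot 6 ⇒ 0x44007 (P1/RW1/US1/PS0)
  lvl1: tbl 0x44, slot 14 ⇒ 0x45007 (P1/RW1/US1/PS0)
  → PA=0x45D9F  (2 entries read)
#5 VA=0x20265C (r,user):
  lvl0: tbl 0x31, slot 1 ⇒ 0x46007 (P1/RW1/US1/PS0)
  lvl1: tbl 0x46, slot 2 ⇒ 0x4A003 (P1/RW1/US0/PS0)
  ⇒ fault: PROTECTION_VIOLATION  — 2 lookups
#6 VA=0x100061E (w,kernel):
  lvl0: tbl 0x31, slot 8 ⇒ 0x29002 (P0/RW1/US0/PS0)
  ⇒ fault: PAGE_NOT_PRESENT  — 1 lookups
#7 VA=0x360E049 (w,kernel):
  lvl0: tbl 0x31, slot 27 ⇒ 0x4D007 (P1/RW1/US1/PS0)
  lvl1: tbl 0x4D, slot 14 ⇒ 0x50007 (P1/RW1/US1/PS0)
  → PA=0x50049  (2 entries read)

Entries read for #6: 1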